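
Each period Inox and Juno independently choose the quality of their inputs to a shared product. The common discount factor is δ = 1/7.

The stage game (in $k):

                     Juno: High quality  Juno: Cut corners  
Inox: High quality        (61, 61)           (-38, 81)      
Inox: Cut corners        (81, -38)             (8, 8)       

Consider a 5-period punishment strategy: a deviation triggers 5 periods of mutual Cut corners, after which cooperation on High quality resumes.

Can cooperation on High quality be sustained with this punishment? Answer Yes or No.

IC: δ+…+δ^5 ≥ (81−61)/(61−8) = 20/53.
At δ = 1/7: partial sum = 0.1667 < 0.3774. Cooperation not sustainable.

No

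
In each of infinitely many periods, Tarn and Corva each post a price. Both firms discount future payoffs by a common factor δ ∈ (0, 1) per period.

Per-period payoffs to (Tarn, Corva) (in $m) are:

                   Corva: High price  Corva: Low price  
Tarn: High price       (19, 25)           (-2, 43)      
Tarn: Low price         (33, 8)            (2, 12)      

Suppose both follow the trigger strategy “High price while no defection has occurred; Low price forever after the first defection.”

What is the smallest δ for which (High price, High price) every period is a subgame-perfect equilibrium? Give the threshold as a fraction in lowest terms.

18/31

Tarn: cooperation gives 19 each period; deviation gives 33 once then 2 forever.
  19/(1−δ) ≥ 33 + 2δ/(1−δ) ⇒ δ ≥ 14/31.
Corva: cooperation gives 25 each period; deviation gives 43 once then 12 forever.
  δ ≥ 18/31.
Both must hold, so the binding constraint is Corva's: δ ≥ 18/31.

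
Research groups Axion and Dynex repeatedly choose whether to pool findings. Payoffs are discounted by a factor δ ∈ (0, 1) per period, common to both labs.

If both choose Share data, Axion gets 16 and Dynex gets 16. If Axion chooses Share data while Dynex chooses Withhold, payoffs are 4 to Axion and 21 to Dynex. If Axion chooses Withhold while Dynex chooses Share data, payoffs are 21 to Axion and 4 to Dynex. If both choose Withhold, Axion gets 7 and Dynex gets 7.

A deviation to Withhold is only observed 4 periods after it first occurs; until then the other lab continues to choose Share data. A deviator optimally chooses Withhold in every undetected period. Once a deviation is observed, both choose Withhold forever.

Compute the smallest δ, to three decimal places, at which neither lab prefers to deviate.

0.773

A deviator earns 21 for 4 periods, then 7 forever; cooperating earns 16 forever. Multiplying the IC by (1−δ):
16 ≥ 21(1−δ^4) + 7δ^4, so 14·δ^4 ≥ 5 and δ^4 ≥ 5/14.
δ ≥ (5/14)^(1/4) ≈ 0.773.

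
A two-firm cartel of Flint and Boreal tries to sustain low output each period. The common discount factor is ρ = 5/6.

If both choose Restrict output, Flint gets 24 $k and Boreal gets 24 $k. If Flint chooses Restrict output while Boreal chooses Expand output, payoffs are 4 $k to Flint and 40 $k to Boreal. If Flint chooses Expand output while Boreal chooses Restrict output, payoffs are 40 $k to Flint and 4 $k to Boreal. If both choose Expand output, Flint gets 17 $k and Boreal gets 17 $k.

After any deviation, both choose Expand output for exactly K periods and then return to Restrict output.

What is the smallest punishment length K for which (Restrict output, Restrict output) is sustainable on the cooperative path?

IC: ρ(1−ρ^K)/(1−ρ) ≥ (40−24)/(24−17) = 16/7.
With ρ = 5/6: need 1 − ρ^K ≥ 16/7·(1−5/6)/(5/6), i.e. ρ^K ≤ 0.5429.
Since (5/6)^3 = 0.5787 and (5/6)^4 = 0.4823, the smallest such K is 4.

4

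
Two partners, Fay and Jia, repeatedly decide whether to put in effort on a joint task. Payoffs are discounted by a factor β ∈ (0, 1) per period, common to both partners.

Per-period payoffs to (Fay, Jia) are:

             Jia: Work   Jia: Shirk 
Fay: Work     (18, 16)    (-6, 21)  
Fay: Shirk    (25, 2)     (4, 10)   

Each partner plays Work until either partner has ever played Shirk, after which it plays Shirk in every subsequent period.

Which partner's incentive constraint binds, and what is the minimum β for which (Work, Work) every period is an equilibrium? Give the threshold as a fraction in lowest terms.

Fay's threshold: (25−18)/(25−4) = 1/3.
Jia's threshold: (21−16)/(21−10) = 5/11.
1/3 < 5/11, so Jia binds and β* = 5/11.

Jia; β ≥ 5/11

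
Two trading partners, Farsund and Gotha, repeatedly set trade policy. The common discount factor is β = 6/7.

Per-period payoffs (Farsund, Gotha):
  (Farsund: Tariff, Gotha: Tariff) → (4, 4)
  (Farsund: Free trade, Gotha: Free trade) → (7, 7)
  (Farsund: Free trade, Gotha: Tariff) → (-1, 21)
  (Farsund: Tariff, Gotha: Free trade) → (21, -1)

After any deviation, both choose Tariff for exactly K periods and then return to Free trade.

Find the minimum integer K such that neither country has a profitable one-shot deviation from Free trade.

10

No profitable deviation requires (7−4)(β+…+β^K) ≥ 21−7, i.e. β+…+β^K ≥ 14/3 ≈ 4.6667.
With β = 6/7, the partial sums are K=1: 0.8571, K=2: 1.5918, …, K=8: 4.2519, K=9: 4.5016, K=10: 4.7157.
K = 10 is the first length at which the sum reaches 4.6667.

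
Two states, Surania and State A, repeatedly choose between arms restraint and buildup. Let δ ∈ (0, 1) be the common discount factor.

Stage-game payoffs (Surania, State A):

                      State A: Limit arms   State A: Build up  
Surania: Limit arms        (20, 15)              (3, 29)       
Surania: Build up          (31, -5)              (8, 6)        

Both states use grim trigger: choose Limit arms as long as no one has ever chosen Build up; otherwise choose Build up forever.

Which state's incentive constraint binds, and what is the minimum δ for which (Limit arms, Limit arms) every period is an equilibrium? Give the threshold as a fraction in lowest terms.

Surania's threshold: (31−20)/(31−8) = 11/23.
State A's threshold: (29−15)/(29−6) = 14/23.
11/23 < 14/23, so State A binds and δ* = 14/23.

State A; δ ≥ 14/23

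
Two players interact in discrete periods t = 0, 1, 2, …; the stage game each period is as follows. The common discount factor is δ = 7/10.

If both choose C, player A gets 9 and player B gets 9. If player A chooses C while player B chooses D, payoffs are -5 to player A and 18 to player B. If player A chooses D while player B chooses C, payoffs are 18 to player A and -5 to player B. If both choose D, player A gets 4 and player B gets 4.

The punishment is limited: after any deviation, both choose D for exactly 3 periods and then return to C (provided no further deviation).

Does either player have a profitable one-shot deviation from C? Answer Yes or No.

Yes

A one-shot deviation gives 18 now, then 4 for 3 periods, then back to 9.
Gain from deviating: (18−9) today; loss: (9−4) in each of the next 3 periods.
No-deviation condition: (9−4)(δ+…+δ^3) ≥ 18−9, i.e. δ+…+δ^3 ≥ 9/5.
At δ = 7/10: δ+…+δ^3 = 1.5330 < 1.8000.
So cooperation is not sustainable.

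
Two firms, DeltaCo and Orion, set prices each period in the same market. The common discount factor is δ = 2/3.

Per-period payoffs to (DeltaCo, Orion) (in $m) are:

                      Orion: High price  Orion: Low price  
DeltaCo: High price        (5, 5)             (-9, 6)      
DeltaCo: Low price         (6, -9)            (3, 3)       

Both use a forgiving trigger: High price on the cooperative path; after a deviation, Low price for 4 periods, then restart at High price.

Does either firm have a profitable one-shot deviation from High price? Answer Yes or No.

No

Comparing payoff streams over the 5 periods until play realigns: cooperate → 5(1+δ+…+δ^4); deviate → 6 + 3(δ+…+δ^4).
Cooperation is sustained iff (5−3)(δ+…+δ^4) ≥ 6−5.
δ+…+δ^4 = 2/3·(1−(2/3)^4)/(1−2/3) = 1.6049, and (6−5)/(5−3) = 0.5000.
1.6049 ≥ 0.5000, so cooperation is sustainable.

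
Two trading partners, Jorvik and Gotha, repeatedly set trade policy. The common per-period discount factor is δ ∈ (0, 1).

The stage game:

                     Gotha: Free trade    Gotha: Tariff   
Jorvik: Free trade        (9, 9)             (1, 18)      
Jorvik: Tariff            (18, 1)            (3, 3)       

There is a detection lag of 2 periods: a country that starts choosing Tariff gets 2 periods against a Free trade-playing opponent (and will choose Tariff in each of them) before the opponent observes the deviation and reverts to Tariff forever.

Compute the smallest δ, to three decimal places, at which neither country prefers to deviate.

0.775

The best deviation is to choose Tariff for all 2 undetected periods, earning 18 each, then 3 forever once detected.
Deviation value: 18(1−δ^2)/(1−δ) + 3δ^2/(1−δ); cooperation value: 9/(1−δ).
IC: 9 ≥ 18(1−δ^2) + 3δ^2 = 18 − 15δ^2.
So δ^2 ≥ 9/15 = 3/5, giving δ ≥ (3/5)^(1/2) ≈ 0.775.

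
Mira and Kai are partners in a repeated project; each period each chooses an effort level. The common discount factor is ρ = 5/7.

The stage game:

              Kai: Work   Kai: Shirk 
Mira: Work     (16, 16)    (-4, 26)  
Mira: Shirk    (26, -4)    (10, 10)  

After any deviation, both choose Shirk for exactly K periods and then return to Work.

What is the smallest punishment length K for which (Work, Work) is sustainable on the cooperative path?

Need Σ_{k=1}^{K} ρ^k ≥ (26−16)/(16−10) = 1.6667 at ρ = 5/7.
At K = 3 the sum is 1.5889 < 1.6667; at K = 4 it is 1.8492 ≥ 1.6667.
So the minimum punishment length is K = 4.

4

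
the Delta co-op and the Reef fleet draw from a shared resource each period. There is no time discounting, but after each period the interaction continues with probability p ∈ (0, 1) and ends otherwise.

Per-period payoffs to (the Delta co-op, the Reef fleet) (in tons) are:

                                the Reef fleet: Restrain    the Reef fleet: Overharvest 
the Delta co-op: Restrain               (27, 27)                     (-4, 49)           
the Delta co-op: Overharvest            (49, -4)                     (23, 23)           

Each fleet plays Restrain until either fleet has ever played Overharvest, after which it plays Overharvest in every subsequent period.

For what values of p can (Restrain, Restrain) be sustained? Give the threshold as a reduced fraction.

11/13

With no time discounting, the continuation probability p plays the role of the discount factor.
Grim-trigger IC: 27/(1−p) ≥ 49 + 23p/(1−p) ⇒ p ≥ (49−27)/(49−23) = 11/13.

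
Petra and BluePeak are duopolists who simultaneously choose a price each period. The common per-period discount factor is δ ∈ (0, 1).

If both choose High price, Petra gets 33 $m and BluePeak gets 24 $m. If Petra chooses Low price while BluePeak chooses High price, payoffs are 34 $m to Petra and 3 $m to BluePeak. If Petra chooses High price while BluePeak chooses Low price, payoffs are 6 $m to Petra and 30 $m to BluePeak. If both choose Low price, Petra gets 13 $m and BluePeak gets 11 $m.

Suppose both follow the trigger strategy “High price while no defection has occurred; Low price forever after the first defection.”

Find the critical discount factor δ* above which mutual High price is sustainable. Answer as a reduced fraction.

6/19

Petra's threshold: (34−33)/(34−13) = 1/21.
BluePeak's threshold: (30−24)/(30−11) = 6/19.
1/21 < 6/19, so BluePeak binds and δ* = 6/19.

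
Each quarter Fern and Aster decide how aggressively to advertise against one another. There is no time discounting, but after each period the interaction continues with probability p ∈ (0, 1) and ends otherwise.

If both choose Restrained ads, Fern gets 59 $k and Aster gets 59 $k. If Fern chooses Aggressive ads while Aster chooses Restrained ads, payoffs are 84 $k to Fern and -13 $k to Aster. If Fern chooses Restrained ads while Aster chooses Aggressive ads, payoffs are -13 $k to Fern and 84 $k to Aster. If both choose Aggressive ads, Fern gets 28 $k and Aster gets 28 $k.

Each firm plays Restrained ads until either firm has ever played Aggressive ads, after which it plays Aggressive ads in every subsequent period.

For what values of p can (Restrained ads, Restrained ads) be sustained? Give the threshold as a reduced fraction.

Expected cooperation value is 59 + p·59 + p²·59 + … = 59/(1−p); deviation gives 84 + p·28/(1−p).
59 ≥ 84(1−p) + 28p ⇒ 56p ≥ 25 ⇒ p ≥ 25/56.

25/56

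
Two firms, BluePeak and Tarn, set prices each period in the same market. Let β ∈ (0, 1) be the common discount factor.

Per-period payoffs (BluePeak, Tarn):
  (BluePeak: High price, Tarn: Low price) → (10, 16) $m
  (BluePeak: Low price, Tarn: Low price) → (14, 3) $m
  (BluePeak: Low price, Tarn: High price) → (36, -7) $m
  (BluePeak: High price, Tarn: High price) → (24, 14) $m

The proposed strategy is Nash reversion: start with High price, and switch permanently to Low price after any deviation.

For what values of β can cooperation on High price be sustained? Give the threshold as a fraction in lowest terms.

BluePeak's threshold: (36−24)/(36−14) = 6/11.
Tarn's threshold: (16−14)/(16−3) = 2/13.
6/11 > 2/13, so BluePeak binds and β* = 6/11.

6/11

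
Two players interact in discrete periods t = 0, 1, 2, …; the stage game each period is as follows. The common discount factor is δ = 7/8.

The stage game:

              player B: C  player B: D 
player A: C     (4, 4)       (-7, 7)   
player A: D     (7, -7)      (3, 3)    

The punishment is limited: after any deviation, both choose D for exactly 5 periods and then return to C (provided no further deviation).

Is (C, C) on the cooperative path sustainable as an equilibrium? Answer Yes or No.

IC: δ+…+δ^5 ≥ (7−4)/(4−3) = 3.
At δ = 7/8: partial sum = 3.4096 ≥ 3.0000. Cooperation sustainable.

Yes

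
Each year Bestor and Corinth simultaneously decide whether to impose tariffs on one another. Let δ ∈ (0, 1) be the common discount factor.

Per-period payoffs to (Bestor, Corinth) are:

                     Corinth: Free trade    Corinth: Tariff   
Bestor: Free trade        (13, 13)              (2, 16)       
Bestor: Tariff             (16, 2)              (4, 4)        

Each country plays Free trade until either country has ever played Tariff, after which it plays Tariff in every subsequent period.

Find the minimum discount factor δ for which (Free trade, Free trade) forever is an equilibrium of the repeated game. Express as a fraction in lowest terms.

Under grim trigger the critical discount factor is (T−C)/(T−P) with T = 16, C = 13, P = 4.
δ* = (16−13)/(16−4) = 3/12 = 1/4.

1/4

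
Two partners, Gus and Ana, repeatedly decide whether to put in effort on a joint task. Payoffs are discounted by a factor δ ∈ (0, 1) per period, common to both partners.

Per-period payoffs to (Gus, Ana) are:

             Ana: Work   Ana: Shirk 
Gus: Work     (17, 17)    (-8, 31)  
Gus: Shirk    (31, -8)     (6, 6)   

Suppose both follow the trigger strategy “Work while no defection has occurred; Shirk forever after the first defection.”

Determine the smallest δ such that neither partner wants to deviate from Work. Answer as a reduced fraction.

14/25

Under grim trigger the critical discount factor is (T−C)/(T−P) with T = 31, C = 17, P = 6.
δ* = (31−17)/(31−6) = 14/25.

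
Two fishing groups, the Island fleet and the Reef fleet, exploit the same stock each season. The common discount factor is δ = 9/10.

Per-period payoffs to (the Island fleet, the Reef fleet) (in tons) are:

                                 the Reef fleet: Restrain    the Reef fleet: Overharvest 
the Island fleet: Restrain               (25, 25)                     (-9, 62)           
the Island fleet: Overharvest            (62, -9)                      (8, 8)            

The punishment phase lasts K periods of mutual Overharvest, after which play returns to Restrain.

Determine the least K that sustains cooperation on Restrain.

Need Σ_{k=1}^{K} δ^k ≥ (62−25)/(25−8) = 2.1765 at δ = 9/10.
At K = 2 the sum is 1.7100 < 2.1765; at K = 3 it is 2.4390 ≥ 2.1765.
So the minimum punishment length is K = 3.

3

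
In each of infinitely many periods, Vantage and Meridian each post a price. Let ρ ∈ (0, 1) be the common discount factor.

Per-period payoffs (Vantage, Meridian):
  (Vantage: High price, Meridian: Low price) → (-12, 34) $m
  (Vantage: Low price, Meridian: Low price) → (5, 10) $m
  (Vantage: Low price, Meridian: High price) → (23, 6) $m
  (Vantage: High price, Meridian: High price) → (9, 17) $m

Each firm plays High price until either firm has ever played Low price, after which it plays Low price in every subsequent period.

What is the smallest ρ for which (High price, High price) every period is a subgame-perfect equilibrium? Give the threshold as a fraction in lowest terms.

7/9

Vantage's threshold: (23−9)/(23−5) = 7/9.
Meridian's threshold: (34−17)/(34−10) = 17/24.
7/9 > 17/24, so Vantage binds and ρ* = 7/9.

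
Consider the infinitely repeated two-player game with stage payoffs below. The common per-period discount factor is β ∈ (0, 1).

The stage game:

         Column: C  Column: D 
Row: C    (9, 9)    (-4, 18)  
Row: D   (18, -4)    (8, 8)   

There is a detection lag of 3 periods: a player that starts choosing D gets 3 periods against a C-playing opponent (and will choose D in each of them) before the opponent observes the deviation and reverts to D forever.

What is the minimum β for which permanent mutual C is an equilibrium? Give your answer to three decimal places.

The best deviation is to choose D for all 3 undetected periods, earning 18 each, then 8 forever once detected.
Deviation value: 18(1−β^3)/(1−β) + 8β^3/(1−β); cooperation value: 9/(1−β).
IC: 9 ≥ 18(1−β^3) + 8β^3 = 18 − 10β^3.
So β^3 ≥ 9/10, giving β ≥ (9/10)^(1/3) ≈ 0.965.

0.965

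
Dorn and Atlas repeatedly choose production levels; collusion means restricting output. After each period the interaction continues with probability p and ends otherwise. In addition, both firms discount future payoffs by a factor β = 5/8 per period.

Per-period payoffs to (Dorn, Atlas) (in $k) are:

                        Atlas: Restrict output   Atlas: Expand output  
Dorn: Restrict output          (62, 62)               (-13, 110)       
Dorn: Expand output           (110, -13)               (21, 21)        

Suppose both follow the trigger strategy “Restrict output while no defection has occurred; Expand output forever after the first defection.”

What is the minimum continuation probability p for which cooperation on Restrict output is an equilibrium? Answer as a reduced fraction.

384/445

With continuation probability p and discount β, the effective per-period discount factor is βp.
Grim-trigger IC: βp ≥ (110−62)/(110−21) = 48/89.
So p ≥ (48/89)/(5/8) = 384/445.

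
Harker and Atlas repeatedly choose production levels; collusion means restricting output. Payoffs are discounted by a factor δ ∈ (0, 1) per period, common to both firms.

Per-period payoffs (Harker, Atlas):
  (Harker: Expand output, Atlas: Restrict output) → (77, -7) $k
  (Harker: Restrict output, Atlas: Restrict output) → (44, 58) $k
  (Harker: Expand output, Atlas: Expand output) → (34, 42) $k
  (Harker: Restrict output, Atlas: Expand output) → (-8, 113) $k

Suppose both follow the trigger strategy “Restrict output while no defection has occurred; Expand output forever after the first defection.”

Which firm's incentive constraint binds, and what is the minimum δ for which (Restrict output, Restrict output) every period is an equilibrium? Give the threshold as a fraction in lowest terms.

Harker's threshold: (77−44)/(77−34) = 33/43.
Atlas's threshold: (113−58)/(113−42) = 55/71.
33/43 < 55/71, so Atlas binds and δ* = 55/71.

Atlas; δ ≥ 55/71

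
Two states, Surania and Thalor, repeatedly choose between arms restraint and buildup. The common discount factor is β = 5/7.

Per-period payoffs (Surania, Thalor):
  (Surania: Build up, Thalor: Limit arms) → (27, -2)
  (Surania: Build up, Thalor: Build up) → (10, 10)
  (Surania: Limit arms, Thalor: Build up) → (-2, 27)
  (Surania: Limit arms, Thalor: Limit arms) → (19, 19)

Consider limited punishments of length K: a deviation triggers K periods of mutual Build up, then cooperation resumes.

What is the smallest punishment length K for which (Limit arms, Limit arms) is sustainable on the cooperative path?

No profitable deviation requires (19−10)(β+…+β^K) ≥ 27−19, i.e. β+…+β^K ≥ 8/9 ≈ 0.8889.
With β = 5/7, the partial sums are K=1: 0.7143, K=2: 1.2245.
K = 2 is the first length at which the sum reaches 0.8889.

2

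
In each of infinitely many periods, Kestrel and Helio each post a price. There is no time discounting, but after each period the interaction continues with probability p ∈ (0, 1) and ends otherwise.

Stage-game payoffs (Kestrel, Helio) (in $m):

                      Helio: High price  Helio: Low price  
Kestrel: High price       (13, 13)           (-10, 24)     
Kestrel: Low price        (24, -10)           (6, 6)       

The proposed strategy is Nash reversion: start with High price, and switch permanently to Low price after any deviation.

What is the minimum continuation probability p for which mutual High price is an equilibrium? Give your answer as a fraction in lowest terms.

11/18

With no time discounting, the continuation probability p plays the role of the discount factor.
Grim-trigger IC: 13/(1−p) ≥ 24 + 6p/(1−p) ⇒ p ≥ (24−13)/(24−6) = 11/18.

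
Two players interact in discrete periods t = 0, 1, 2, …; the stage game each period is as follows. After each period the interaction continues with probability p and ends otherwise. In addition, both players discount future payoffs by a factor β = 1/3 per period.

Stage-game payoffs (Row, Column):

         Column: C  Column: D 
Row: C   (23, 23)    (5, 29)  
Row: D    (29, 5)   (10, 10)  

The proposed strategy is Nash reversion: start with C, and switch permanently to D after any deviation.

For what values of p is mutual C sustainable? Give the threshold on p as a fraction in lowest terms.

18/19

Expected continuation weight on next period's payoff is β·p = 1/3·p, which plays the role of the discount factor.
Cooperation requires 1/3·p ≥ (29−23)/(29−10) = 6/19, hence p ≥ 18/19.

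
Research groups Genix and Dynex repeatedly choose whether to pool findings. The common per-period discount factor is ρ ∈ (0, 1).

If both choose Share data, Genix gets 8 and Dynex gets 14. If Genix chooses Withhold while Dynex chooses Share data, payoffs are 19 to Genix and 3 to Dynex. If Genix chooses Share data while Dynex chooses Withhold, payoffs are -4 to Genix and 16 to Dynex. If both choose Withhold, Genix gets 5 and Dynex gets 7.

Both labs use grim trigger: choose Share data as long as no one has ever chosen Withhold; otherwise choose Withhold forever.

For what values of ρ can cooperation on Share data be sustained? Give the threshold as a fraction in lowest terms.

11/14

Genix: cooperation gives 8 each period; deviation gives 19 once then 5 forever.
  8/(1−ρ) ≥ 19 + 5ρ/(1−ρ) ⇒ ρ ≥ 11/14.
Dynex: cooperation gives 14 each period; deviation gives 16 once then 7 forever.
  ρ ≥ 2/9.
Both must hold, so the binding constraint is Genix's: ρ ≥ 11/14.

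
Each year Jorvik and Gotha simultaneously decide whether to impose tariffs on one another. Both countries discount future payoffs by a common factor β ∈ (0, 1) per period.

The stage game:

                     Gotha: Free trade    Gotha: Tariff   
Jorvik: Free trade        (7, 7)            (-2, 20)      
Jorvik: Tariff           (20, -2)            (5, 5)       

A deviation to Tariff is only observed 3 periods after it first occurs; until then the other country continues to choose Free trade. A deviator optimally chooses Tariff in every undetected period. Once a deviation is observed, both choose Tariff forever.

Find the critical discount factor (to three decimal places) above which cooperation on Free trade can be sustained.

A deviator earns 20 for 3 periods, then 5 forever; cooperating earns 7 forever. Multiplying the IC by (1−β):
7 ≥ 20(1−β^3) + 5β^3, so 15·β^3 ≥ 13 and β^3 ≥ 13/15.
β ≥ (13/15)^(1/3) ≈ 0.953.

0.953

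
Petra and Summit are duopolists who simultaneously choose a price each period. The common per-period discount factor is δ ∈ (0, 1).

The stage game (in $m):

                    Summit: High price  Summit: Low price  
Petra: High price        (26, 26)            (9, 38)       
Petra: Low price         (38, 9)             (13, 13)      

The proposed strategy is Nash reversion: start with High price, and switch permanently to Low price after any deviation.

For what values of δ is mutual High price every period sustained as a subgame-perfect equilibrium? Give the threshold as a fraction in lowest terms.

12/25

Under grim trigger the critical discount factor is (T−C)/(T−P) with T = 38, C = 26, P = 13.
δ* = (38−26)/(38−13) = 12/25.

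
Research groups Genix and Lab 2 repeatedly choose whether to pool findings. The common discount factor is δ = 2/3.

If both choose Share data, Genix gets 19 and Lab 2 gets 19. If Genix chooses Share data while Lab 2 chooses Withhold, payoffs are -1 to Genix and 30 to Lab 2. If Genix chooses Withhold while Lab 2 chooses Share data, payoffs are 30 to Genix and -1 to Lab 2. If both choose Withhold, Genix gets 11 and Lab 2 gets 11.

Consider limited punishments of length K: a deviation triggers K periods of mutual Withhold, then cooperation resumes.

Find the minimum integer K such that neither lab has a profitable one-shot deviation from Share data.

3

Need Σ_{k=1}^{K} δ^k ≥ (30−19)/(19−11) = 1.3750 at δ = 2/3.
At K = 2 the sum is 1.1111 < 1.3750; at K = 3 it is 1.4074 ≥ 1.3750.
So the minimum punishment length is K = 3.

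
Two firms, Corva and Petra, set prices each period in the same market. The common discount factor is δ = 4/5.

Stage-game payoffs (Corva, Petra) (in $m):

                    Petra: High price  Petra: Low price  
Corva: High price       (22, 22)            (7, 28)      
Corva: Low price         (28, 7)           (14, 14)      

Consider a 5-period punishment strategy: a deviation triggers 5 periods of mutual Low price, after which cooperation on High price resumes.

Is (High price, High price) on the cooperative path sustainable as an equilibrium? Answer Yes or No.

Yes

IC: δ+…+δ^5 ≥ (28−22)/(22−14) = 3/4.
At δ = 4/5: partial sum = 2.6893 ≥ 0.7500. Cooperation sustainable.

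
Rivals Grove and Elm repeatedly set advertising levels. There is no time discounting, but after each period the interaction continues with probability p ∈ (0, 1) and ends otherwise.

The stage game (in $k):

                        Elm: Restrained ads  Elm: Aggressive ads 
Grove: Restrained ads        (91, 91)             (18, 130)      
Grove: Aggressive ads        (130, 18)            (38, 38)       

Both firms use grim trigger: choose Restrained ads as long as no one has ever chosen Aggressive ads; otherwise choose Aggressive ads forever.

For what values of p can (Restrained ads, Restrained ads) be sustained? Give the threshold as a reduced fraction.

Expected cooperation value is 91 + p·91 + p²·91 + … = 91/(1−p); deviation gives 130 + p·38/(1−p).
91 ≥ 130(1−p) + 38p ⇒ 92p ≥ 39 ⇒ p ≥ 39/92.

39/92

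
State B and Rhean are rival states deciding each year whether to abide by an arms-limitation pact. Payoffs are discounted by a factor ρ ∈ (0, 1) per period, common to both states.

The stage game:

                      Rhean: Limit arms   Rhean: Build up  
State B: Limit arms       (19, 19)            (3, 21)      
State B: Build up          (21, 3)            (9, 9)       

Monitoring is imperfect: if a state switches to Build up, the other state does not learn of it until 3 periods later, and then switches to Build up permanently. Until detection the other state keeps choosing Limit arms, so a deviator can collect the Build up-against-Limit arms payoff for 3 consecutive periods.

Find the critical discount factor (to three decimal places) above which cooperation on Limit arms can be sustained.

0.550

A deviator earns 21 for 3 periods, then 9 forever; cooperating earns 19 forever. Multiplying the IC by (1−ρ):
19 ≥ 21(1−ρ^3) + 9ρ^3, so 12·ρ^3 ≥ 2 and ρ^3 ≥ 1/6.
ρ ≥ (1/6)^(1/3) ≈ 0.550.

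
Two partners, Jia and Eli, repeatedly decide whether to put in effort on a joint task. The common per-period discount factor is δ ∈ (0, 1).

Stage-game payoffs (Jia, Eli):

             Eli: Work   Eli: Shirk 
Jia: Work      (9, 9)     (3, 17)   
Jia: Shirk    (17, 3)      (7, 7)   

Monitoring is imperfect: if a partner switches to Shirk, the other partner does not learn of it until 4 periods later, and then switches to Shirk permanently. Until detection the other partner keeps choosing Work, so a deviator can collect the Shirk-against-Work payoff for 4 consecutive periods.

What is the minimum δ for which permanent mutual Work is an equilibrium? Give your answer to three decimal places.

A deviator earns 17 for 4 periods, then 7 forever; cooperating earns 9 forever. Multiplying the IC by (1−δ):
9 ≥ 17(1−δ^4) + 7δ^4, so 10·δ^4 ≥ 8 and δ^4 ≥ 4/5.
δ ≥ (4/5)^(1/4) ≈ 0.946.

0.946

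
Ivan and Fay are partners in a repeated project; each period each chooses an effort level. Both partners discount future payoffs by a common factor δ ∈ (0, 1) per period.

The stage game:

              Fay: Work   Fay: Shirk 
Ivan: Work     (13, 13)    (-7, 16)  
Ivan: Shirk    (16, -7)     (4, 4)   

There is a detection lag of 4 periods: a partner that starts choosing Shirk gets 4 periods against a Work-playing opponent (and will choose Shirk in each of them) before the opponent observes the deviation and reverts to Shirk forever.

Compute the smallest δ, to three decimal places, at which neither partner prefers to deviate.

The best deviation is to choose Shirk for all 4 undetected periods, earning 16 each, then 4 forever once detected.
Deviation value: 16(1−δ^4)/(1−δ) + 4δ^4/(1−δ); cooperation value: 13/(1−δ).
IC: 13 ≥ 16(1−δ^4) + 4δ^4 = 16 − 12δ^4.
So δ^4 ≥ 3/12 = 1/4, giving δ ≥ (1/4)^(1/4) ≈ 0.707.

0.707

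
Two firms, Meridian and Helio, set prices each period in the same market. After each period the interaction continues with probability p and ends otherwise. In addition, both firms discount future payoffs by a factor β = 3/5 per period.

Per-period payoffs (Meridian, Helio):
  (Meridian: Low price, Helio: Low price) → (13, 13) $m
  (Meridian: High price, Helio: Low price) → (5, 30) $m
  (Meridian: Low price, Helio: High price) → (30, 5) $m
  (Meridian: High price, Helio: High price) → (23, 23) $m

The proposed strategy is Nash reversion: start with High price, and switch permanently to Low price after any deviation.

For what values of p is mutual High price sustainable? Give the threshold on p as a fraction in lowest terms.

With continuation probability p and discount β, the effective per-period discount factor is βp.
Grim-trigger IC: βp ≥ (30−23)/(30−13) = 7/17.
So p ≥ (7/17)/(3/5) = 35/51.

35/51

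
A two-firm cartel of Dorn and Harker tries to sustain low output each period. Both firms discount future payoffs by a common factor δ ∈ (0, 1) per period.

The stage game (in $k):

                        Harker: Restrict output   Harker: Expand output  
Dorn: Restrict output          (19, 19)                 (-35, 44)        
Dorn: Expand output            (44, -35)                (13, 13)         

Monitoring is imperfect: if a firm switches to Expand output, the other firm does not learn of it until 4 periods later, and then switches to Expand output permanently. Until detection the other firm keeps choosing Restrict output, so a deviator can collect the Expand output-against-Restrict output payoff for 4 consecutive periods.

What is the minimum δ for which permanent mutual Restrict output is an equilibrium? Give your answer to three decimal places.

A deviator earns 44 for 4 periods, then 13 forever; cooperating earns 19 forever. Multiplying the IC by (1−δ):
19 ≥ 44(1−δ^4) + 13δ^4, so 31·δ^4 ≥ 25 and δ^4 ≥ 25/31.
δ ≥ (25/31)^(1/4) ≈ 0.948.

0.948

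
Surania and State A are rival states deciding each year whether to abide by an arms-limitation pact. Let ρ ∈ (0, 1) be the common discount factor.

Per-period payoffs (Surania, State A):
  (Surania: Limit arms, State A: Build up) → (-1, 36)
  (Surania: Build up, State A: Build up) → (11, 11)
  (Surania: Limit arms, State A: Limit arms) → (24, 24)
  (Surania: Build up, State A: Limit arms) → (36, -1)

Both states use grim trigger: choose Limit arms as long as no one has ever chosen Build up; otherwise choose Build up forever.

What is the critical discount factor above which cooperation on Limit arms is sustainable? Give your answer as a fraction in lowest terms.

12/25

24/(1−ρ) ≥ 36 + 11ρ/(1−ρ)
24 ≥ 36 − 25ρ
ρ ≥ 12/25.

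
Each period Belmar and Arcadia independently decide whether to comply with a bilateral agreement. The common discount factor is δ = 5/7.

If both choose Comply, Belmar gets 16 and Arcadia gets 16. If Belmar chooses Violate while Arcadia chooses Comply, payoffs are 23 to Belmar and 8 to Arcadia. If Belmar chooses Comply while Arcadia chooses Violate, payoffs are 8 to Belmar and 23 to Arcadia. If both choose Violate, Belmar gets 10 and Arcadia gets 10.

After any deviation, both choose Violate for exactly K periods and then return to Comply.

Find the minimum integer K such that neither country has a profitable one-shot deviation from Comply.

No profitable deviation requires (16−10)(δ+…+δ^K) ≥ 23−16, i.e. δ+…+δ^K ≥ 7/6 ≈ 1.1667.
With δ = 5/7, the partial sums are K=1: 0.7143, K=2: 1.2245.
K = 2 is the first length at which the sum reaches 1.1667.

2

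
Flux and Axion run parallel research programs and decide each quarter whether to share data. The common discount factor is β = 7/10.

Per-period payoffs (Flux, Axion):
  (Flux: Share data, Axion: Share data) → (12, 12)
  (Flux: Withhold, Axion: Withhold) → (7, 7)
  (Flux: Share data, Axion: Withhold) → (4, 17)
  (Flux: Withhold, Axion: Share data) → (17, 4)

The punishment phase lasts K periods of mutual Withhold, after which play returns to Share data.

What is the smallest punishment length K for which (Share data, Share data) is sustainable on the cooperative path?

Need Σ_{k=1}^{K} β^k ≥ (17−12)/(12−7) = 1.0000 at β = 7/10.
At K = 1 the sum is 0.7000 < 1.0000; at K = 2 it is 1.1900 ≥ 1.0000.
So the minimum punishment length is K = 2.

2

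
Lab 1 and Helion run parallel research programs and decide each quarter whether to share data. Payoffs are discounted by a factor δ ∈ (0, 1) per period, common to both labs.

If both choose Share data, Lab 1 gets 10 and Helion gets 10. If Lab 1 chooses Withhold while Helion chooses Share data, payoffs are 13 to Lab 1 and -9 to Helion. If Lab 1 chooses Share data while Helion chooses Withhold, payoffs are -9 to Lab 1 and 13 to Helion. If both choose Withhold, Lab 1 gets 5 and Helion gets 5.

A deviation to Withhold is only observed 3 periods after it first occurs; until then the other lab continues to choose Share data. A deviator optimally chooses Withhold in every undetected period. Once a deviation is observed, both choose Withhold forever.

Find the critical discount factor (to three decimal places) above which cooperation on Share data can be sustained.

A deviator earns 13 for 3 periods, then 5 forever; cooperating earns 10 forever. Multiplying the IC by (1−δ):
10 ≥ 13(1−δ^3) + 5δ^3, so 8·δ^3 ≥ 3 and δ^3 ≥ 3/8.
δ ≥ (3/8)^(1/3) ≈ 0.721.

0.721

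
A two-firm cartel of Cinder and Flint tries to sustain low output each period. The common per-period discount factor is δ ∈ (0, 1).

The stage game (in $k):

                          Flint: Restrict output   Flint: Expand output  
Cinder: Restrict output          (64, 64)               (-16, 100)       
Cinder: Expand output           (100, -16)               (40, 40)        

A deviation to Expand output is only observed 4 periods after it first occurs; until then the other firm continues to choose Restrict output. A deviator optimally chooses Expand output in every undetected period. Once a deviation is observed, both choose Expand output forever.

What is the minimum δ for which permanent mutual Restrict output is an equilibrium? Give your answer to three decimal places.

0.880

A deviator earns 100 for 4 periods, then 40 forever; cooperating earns 64 forever. Multiplying the IC by (1−δ):
64 ≥ 100(1−δ^4) + 40δ^4, so 60·δ^4 ≥ 36 and δ^4 ≥ 3/5.
δ ≥ (3/5)^(1/4) ≈ 0.880.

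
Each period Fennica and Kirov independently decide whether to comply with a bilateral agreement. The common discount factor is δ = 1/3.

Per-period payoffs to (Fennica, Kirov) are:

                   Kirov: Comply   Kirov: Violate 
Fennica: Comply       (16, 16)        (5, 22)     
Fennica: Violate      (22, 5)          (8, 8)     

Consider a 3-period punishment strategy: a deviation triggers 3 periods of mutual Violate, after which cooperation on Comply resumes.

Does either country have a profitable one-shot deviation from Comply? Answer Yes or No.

Yes

IC: δ+…+δ^3 ≥ (22−16)/(16−8) = 3/4.
At δ = 1/3: partial sum = 0.4815 < 0.7500. Cooperation not sustainable.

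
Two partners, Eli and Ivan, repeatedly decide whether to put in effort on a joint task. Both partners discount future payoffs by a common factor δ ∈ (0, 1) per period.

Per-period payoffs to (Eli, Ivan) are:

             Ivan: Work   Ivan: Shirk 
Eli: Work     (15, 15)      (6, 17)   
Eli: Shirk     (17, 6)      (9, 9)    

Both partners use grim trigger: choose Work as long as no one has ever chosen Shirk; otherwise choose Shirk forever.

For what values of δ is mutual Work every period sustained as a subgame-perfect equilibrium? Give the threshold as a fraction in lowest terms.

One-period gain from deviating is 17 − 15 = 2. The loss is 15 − 9 = 6 in every subsequent period, with present value 6·δ/(1−δ).
Deviation is unprofitable when 6·δ/(1−δ) ≥ 2, i.e. δ/(1−δ) ≥ 1/3.
Equivalently δ ≥ 2/(2+6) = 1/4.

1/4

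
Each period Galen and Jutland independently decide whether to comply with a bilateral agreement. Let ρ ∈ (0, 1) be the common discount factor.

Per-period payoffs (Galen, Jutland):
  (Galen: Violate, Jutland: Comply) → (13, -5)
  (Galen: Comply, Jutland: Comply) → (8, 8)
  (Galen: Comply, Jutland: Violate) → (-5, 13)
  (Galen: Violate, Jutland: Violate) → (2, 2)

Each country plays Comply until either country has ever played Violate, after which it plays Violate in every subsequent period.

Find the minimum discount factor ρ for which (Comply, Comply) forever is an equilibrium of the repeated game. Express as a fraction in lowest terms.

5/11

8/(1−ρ) ≥ 13 + 2ρ/(1−ρ)
8 ≥ 13 − 11ρ
ρ ≥ 5/11.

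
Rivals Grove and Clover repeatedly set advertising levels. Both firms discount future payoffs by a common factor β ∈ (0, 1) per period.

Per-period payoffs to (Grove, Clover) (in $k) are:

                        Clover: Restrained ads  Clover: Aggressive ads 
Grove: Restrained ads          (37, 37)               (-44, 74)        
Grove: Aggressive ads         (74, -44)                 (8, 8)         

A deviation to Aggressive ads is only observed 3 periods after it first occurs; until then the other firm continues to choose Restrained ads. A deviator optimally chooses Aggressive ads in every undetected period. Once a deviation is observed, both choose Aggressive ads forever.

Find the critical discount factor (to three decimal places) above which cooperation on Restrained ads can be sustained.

0.825

The best deviation is to choose Aggressive ads for all 3 undetected periods, earning 74 each, then 8 forever once detected.
Deviation value: 74(1−β^3)/(1−β) + 8β^3/(1−β); cooperation value: 37/(1−β).
IC: 37 ≥ 74(1−β^3) + 8β^3 = 74 − 66β^3.
So β^3 ≥ 37/66, giving β ≥ (37/66)^(1/3) ≈ 0.825.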